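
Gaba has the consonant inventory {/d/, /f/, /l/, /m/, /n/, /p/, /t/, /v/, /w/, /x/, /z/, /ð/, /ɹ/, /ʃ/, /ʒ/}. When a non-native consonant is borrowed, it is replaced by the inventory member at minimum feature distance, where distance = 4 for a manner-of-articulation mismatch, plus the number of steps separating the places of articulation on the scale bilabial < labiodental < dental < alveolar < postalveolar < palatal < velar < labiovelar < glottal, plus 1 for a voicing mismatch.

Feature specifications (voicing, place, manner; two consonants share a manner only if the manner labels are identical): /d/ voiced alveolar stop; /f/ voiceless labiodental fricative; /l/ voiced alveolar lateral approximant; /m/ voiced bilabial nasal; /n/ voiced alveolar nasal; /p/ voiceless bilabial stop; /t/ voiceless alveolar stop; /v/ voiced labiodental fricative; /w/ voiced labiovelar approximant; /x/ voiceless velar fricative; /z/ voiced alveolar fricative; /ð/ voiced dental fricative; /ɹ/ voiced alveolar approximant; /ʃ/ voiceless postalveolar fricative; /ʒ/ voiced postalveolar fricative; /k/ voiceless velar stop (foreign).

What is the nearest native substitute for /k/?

/t/ is closest: same manner (stop), place distance 3 (velar→alveolar), same voicing; total 3. Next closest is /d/ at distance 4.

t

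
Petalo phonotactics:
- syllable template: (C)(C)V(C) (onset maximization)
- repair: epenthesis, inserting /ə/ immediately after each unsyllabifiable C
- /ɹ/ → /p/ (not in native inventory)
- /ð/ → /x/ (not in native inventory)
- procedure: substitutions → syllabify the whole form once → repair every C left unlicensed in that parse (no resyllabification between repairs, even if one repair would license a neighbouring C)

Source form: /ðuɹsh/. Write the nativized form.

Substitution: /ð/ → /x/, /ɹ/ → /p/, giving /xupsh/.
Syllabifying with onset maximization leaves /s/, /h/ stranded (at most one coda consonant is licensed; onsets may contain at most 2 consonants).
Each unlicensed consonant becomes the onset of a new syllable: /s/ → /sə/, /h/ → /hə/.

xupsəhə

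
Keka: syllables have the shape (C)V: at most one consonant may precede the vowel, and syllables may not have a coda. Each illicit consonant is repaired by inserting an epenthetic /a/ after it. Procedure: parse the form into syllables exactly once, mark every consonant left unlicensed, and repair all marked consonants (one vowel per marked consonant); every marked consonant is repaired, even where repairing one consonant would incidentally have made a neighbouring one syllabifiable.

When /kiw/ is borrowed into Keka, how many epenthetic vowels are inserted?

1

The unsyllabifiable consonants are /w/; each receives one epenthetic vowel.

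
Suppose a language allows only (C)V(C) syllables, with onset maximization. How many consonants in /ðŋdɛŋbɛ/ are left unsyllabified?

The consonants /ð/, /ŋ/ cannot be parsed into a legal (C)V(C) syllable (at most one coda consonant is licensed; onsets are limited to one consonant).

2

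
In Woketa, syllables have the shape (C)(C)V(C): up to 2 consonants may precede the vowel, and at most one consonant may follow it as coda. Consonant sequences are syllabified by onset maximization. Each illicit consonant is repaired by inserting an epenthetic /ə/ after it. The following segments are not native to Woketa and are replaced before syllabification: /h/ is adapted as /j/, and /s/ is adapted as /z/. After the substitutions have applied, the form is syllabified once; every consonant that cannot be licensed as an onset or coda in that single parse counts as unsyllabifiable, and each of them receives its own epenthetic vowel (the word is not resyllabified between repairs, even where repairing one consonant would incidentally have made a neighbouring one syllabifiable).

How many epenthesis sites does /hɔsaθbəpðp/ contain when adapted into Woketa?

After substitution the input is /jɔzaθbəpðp/.
The unsyllabifiable consonants are /ð/, /p/; each receives one epenthetic vowel.

2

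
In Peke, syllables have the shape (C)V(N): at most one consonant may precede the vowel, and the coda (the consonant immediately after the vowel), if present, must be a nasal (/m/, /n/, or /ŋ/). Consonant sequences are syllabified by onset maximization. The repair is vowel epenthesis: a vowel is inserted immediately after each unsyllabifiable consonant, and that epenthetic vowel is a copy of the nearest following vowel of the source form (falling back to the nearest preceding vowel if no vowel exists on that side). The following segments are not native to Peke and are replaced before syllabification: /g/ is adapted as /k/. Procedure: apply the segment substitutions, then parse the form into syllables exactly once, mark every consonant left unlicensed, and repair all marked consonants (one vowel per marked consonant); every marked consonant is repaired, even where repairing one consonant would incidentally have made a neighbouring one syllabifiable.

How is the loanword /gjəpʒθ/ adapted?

Substitution: /g/ → /k/, giving /kjəpʒθ/.
Under (C)V(N), the unsyllabifiable consonants are /k/, /p/, /ʒ/, /θ/ (only a nasal (/m/, /n/, or /ŋ/) is licensed in coda position; onsets are limited to one consonant).
Inserting the epenthetic vowel yields /k/ → /kə/, /p/ → /pə/, /ʒ/ → /ʒə/, /θ/ → /θə/.

kəjəpəʒəθə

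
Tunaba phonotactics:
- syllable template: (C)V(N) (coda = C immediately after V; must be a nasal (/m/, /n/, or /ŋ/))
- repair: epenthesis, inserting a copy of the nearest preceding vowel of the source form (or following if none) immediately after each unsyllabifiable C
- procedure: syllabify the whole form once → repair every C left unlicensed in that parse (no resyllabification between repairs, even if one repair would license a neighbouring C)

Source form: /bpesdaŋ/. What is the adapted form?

Syllabifying with onset maximization leaves /b/, /s/ stranded (only a nasal (/m/, /n/, or /ŋ/) is licensed in coda position; onsets are limited to one consonant).
Epenthesis after each stranded consonant: /b/ → /be/, /s/ → /se/.

bepesedaŋ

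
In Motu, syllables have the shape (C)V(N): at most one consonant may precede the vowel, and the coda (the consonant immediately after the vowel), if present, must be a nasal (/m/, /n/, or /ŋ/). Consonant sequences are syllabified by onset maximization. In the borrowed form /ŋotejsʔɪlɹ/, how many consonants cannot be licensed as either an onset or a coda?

4

Under (C)V(N), the unsyllabifiable consonants are /j/, /s/, /l/, /ɹ/ (only a nasal (/m/, /n/, or /ŋ/) is licensed in coda position; onsets are limited to one consonant).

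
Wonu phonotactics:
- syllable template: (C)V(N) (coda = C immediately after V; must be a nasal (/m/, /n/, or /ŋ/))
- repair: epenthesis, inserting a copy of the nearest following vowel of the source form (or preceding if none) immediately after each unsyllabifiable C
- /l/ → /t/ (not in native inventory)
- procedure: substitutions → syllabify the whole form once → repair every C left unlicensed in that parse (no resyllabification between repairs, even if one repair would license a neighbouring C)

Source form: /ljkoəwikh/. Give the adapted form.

Substitution: /l/ → /t/, giving /tjkoəwikh/.
Under (C)V(N), the unsyllabifiable consonants are /t/, /j/, /k/, /h/ (only a nasal (/m/, /n/, or /ŋ/) is licensed in coda position; onsets are limited to one consonant).
Inserting the epenthetic vowel yields /t/ → /to/, /j/ → /jo/, /k/ → /ki/, /h/ → /hi/.

tojokoəwikihi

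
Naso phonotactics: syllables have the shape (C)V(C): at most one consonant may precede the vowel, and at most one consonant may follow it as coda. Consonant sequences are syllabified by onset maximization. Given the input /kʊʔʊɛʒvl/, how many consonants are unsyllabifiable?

The consonants /v/, /l/ cannot be parsed into a legal (C)V(C) syllable (at most one coda consonant is licensed; onsets are limited to one consonant).

2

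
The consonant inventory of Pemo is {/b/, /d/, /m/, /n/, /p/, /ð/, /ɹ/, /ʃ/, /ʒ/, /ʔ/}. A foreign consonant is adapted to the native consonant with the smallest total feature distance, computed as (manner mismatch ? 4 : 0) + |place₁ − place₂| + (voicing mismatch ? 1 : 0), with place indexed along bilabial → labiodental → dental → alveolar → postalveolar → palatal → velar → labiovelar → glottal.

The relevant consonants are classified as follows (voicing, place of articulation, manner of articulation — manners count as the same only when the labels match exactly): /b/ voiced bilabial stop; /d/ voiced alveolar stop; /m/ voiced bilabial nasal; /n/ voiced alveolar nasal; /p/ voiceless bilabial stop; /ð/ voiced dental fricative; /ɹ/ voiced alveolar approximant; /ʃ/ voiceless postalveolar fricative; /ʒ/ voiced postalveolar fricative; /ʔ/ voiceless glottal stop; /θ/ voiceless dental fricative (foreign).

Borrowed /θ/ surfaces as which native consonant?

ð

/ð/ is closest: same manner (fricative), place distance 0 (dental→dental), voicing differs (+1); total 1. Next closest is /ʃ/ at distance 2.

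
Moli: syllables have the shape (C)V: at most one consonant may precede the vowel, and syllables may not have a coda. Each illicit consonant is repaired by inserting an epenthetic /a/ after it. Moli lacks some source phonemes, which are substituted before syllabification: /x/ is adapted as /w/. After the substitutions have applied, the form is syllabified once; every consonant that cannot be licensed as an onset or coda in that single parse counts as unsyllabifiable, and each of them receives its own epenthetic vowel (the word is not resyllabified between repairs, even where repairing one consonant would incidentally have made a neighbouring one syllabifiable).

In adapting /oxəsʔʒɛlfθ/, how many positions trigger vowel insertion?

5

After substitution the input is /owəsʔʒɛlfθ/.
The unsyllabifiable consonants are /s/, /ʔ/, /l/, /f/, /θ/; each receives one epenthetic vowel.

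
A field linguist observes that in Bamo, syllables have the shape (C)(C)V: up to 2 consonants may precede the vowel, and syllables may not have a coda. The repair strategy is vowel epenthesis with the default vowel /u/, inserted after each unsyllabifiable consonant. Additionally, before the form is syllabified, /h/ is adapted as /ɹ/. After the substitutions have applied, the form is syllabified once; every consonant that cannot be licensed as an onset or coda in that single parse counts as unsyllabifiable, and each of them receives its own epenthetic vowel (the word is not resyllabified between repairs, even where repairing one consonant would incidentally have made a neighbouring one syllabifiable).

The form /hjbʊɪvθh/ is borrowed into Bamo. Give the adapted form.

ɹujbʊɪvuθuɹu

Substitution: /h/ → /ɹ/, giving /ɹjbʊɪvθɹ/.
Under (C)(C)V, the unsyllabifiable consonants are /ɹ/, /v/, /θ/, /ɹ/ (no codas are permitted; onsets may contain at most 2 consonants).
Each unlicensed consonant becomes the onset of a new syllable: /ɹ/ → /ɹu/, /v/ → /vu/, /θ/ → /θu/, /ɹ/ → /ɹu/.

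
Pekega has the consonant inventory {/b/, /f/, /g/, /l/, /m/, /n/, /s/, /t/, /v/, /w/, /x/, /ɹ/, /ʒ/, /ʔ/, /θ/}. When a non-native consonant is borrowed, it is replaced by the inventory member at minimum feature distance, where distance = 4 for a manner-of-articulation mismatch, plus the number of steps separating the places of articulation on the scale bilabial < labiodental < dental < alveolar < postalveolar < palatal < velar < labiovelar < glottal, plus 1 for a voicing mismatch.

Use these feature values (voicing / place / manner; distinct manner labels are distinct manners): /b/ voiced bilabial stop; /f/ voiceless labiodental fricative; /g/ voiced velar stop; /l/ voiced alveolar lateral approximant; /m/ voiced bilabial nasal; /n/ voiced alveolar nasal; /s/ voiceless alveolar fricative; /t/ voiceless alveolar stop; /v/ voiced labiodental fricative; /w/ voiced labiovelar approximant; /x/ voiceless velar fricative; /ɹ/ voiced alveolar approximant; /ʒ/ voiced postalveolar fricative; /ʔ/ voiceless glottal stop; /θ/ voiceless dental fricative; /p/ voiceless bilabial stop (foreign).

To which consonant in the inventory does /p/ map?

b

/b/ is closest: same manner (stop), place distance 0 (bilabial→bilabial), voicing differs (+1); total 1. Next closest is /t/ at distance 3.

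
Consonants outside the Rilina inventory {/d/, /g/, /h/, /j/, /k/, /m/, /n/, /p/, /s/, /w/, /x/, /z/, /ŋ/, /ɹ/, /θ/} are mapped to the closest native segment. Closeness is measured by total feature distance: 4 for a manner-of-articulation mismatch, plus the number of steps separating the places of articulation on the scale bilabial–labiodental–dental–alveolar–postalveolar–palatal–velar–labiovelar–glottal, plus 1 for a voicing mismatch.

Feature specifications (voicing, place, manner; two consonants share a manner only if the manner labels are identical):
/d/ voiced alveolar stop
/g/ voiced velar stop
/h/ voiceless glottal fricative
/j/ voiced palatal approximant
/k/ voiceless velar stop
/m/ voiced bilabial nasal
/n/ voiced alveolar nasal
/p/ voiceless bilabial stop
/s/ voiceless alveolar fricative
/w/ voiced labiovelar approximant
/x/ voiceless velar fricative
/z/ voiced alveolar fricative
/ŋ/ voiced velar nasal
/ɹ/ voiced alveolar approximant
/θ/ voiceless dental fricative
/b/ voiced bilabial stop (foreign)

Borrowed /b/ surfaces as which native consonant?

p

/p/ is closest: same manner (stop), place distance 0 (bilabial→bilabial), voicing differs (+1); total 1. Next closest is /d/ at distance 3.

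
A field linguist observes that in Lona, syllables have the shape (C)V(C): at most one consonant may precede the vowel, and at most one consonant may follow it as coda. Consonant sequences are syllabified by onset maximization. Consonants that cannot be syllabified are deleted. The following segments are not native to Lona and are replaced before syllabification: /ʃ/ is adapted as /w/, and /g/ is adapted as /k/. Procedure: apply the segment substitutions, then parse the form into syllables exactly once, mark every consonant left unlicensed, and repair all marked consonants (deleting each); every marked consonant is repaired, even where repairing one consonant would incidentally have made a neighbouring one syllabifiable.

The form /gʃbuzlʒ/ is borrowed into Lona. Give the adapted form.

Substitution: /g/ → /k/, /ʃ/ → /w/, giving /kwbuzlʒ/.
Under (C)V(C), the unsyllabifiable consonants are /k/, /w/, /l/, /ʒ/ (at most one coda consonant is licensed; onsets are limited to one consonant).
Deletion applies to /k/, /w/, /l/, /ʒ/.

buz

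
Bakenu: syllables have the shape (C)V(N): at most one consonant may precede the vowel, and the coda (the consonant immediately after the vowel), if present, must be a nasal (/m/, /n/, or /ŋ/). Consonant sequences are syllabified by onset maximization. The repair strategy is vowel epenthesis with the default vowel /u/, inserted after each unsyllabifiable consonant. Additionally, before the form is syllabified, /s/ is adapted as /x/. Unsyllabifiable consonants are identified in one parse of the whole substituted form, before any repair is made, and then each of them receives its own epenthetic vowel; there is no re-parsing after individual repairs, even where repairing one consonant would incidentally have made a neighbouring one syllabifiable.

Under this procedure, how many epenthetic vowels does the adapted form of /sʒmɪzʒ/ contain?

After substitution the input is /xʒmɪzʒ/.
The unsyllabifiable consonants are /x/, /ʒ/, /z/, /ʒ/; each receives one epenthetic vowel.

4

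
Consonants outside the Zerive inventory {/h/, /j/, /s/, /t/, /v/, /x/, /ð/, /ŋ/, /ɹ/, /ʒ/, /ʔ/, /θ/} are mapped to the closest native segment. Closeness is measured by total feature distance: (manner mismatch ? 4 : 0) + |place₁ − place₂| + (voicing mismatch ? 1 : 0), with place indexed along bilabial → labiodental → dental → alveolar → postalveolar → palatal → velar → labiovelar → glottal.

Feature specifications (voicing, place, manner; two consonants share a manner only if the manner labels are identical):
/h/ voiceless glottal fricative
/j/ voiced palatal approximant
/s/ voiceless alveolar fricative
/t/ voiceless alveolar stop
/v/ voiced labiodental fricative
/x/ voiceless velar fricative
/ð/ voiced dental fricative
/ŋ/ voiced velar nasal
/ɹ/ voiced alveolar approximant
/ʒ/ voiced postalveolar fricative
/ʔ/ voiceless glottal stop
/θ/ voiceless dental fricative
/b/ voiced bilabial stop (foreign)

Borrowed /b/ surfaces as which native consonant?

t

/t/ is closest: same manner (stop), place distance 3 (bilabial→alveolar), voicing differs (+1); total 4. Next closest is /v/ at distance 5.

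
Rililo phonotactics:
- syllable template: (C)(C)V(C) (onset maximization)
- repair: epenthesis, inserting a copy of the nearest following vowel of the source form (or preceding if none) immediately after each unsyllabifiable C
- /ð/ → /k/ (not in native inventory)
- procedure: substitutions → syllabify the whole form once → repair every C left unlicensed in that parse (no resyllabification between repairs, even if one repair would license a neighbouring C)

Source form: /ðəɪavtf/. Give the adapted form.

kəɪavtafa

Substitution: /ð/ → /k/, giving /kəɪavtf/.
Syllabifying with onset maximization leaves /t/, /f/ stranded (at most one coda consonant is licensed; onsets may contain at most 2 consonants).
Epenthesis after each stranded consonant: /t/ → /ta/, /f/ → /fa/.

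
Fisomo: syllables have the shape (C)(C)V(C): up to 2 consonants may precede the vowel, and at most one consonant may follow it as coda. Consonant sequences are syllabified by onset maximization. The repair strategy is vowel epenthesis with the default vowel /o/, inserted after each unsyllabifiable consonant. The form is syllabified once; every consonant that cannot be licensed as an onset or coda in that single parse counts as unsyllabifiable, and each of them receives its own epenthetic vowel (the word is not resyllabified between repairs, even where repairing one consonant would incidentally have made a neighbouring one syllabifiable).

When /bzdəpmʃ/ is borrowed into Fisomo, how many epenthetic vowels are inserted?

The unsyllabifiable consonants are /b/, /m/, /ʃ/; each receives one epenthetic vowel.

3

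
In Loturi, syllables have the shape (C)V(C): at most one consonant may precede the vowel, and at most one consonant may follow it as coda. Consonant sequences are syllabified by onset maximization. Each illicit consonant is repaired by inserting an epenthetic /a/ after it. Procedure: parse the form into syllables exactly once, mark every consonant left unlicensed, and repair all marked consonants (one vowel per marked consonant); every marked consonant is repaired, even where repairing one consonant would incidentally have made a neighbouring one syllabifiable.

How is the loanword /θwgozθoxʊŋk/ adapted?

θawagozθoxʊŋka

Syllabifying with onset maximization leaves /θ/, /w/, /k/ stranded (at most one coda consonant is licensed; onsets are limited to one consonant).
Inserting the epenthetic vowel yields /θ/ → /θa/, /w/ → /wa/, /k/ → /ka/.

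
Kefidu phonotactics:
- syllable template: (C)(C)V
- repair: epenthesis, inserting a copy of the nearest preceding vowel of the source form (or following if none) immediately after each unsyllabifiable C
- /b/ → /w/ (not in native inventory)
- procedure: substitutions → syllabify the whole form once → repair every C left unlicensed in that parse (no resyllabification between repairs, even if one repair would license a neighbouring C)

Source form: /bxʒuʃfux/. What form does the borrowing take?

Substitution: /b/ → /w/, giving /wxʒuʃfux/.
Under (C)(C)V, the unsyllabifiable consonants are /w/, /x/ (no codas are permitted; onsets may contain at most 2 consonants).
Each unlicensed consonant becomes the onset of a new syllable: /w/ → /wu/, /x/ → /xu/.

wuxʒuʃfuxu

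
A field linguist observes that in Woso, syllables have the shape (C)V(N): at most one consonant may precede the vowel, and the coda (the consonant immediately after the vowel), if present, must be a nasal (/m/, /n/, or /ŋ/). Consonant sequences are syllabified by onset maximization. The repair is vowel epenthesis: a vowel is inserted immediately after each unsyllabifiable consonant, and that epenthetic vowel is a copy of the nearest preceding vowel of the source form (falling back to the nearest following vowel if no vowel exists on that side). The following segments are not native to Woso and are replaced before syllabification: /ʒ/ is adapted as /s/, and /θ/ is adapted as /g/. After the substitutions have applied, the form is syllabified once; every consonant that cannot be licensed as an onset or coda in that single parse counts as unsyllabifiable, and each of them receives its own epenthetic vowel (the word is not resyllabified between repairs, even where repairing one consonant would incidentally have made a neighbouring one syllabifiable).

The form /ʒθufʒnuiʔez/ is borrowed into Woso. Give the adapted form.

sugufusunuiʔeze

Substitution: /ʒ/ → /s/, /θ/ → /g/, giving /sgufsnuiʔez/.
Syllabifying with onset maximization leaves /s/, /f/, /s/, /z/ stranded (only a nasal (/m/, /n/, or /ŋ/) is licensed in coda position; onsets are limited to one consonant).
Inserting the epenthetic vowel yields /s/ → /su/, /f/ → /fu/, /s/ → /su/, /z/ → /ze/.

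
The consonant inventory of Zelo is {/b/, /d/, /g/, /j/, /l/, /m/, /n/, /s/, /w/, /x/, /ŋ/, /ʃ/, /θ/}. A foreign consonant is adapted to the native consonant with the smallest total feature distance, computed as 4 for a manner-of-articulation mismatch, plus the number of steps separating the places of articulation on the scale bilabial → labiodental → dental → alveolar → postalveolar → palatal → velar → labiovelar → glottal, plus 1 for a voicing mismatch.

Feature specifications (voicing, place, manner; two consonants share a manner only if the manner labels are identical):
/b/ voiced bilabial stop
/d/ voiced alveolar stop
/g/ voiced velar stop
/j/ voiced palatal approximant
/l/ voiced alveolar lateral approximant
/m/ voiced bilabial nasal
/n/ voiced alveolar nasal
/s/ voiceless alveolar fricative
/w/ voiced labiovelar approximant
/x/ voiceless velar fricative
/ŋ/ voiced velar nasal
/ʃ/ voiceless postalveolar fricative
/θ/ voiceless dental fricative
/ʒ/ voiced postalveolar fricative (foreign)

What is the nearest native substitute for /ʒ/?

ʃ

/ʃ/ is closest: same manner (fricative), place distance 0 (postalveolar→postalveolar), voicing differs (+1); total 1. Next closest is /s/ at distance 2.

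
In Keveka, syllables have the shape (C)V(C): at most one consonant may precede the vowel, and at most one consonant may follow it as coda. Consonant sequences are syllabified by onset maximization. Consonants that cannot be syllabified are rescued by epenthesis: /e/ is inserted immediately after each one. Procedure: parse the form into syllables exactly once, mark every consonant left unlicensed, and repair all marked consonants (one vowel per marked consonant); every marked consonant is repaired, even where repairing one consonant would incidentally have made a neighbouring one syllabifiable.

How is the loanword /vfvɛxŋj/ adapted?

vefevɛxŋeje

The consonants /v/, /f/, /ŋ/, /j/ cannot be parsed into a legal (C)V(C) syllable (at most one coda consonant is licensed; onsets are limited to one consonant).
Epenthesis after each stranded consonant: /v/ → /ve/, /f/ → /fe/, /ŋ/ → /ŋe/, /j/ → /je/.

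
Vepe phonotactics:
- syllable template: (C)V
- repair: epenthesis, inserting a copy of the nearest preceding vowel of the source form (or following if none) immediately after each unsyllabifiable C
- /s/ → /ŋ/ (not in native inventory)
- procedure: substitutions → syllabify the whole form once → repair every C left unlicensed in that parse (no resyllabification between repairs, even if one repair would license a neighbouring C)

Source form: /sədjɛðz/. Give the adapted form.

ŋədəjɛðɛzɛ

Substitution: /s/ → /ŋ/, giving /ŋədjɛðz/.
Under (C)V, the unsyllabifiable consonants are /d/, /ð/, /z/ (no codas are permitted; onsets are limited to one consonant).
Inserting the epenthetic vowel yields /d/ → /də/, /ð/ → /ðɛ/, /z/ → /zɛ/.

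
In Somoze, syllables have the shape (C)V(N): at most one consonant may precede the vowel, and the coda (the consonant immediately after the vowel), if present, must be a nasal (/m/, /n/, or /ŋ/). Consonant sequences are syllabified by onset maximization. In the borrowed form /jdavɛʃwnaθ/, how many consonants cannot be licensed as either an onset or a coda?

Syllabifying with onset maximization leaves /j/, /ʃ/, /w/, /θ/ stranded (only a nasal (/m/, /n/, or /ŋ/) is licensed in coda position; onsets are limited to one consonant).

4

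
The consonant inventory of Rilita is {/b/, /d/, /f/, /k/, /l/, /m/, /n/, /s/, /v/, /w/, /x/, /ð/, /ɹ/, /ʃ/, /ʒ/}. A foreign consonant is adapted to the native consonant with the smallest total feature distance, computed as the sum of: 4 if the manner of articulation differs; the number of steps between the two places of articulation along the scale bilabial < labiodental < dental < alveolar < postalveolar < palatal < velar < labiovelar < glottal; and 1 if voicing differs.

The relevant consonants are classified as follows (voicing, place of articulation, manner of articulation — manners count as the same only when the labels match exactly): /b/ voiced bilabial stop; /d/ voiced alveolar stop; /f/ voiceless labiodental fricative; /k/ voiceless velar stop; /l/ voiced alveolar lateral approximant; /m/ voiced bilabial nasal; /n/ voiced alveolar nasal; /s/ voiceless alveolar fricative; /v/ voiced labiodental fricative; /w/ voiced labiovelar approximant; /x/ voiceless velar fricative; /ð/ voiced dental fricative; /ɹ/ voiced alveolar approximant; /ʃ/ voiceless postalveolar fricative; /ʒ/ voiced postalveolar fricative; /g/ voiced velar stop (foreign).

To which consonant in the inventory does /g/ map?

k

/k/ is closest: same manner (stop), place distance 0 (velar→velar), voicing differs (+1); total 1. Next closest is /d/ at distance 3.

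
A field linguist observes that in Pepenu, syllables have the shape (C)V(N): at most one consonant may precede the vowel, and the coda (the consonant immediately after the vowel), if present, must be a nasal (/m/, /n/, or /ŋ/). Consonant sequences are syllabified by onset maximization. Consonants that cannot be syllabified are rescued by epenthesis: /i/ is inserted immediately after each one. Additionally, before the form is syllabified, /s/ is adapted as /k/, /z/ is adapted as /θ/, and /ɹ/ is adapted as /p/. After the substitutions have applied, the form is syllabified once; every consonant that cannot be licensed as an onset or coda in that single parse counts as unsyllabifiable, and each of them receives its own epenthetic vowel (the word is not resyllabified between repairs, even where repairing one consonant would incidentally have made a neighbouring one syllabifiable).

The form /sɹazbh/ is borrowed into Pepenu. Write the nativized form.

kipaθibihi

Substitution: /s/ → /k/, /ɹ/ → /p/, /z/ → /θ/, giving /kpaθbh/.
Under (C)V(N), the unsyllabifiable consonants are /k/, /θ/, /b/, /h/ (only a nasal (/m/, /n/, or /ŋ/) is licensed in coda position; onsets are limited to one consonant).
Epenthesis after each stranded consonant: /k/ → /ki/, /θ/ → /θi/, /b/ → /bi/, /h/ → /hi/.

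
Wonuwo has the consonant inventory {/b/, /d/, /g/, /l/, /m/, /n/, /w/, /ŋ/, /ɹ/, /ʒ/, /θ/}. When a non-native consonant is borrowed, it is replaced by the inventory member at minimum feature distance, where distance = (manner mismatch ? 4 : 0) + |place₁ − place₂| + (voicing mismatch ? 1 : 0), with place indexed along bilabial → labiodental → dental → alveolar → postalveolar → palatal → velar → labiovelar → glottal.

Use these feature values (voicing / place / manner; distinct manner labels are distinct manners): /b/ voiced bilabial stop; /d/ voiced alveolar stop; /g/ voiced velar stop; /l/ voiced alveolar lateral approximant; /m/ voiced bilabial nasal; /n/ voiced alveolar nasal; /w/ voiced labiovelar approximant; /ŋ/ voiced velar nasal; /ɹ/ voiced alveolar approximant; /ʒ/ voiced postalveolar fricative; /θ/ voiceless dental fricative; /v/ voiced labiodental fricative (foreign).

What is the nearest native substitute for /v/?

θ

/θ/ is closest: same manner (fricative), place distance 1 (labiodental→dental), voicing differs (+1); total 2. Next closest is /ʒ/ at distance 3.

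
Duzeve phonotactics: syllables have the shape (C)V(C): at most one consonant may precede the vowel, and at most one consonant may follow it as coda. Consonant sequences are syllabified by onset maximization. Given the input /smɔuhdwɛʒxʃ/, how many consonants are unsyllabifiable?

Under (C)V(C), the unsyllabifiable consonants are /s/, /d/, /x/, /ʃ/ (at most one coda consonant is licensed; onsets are limited to one consonant).

4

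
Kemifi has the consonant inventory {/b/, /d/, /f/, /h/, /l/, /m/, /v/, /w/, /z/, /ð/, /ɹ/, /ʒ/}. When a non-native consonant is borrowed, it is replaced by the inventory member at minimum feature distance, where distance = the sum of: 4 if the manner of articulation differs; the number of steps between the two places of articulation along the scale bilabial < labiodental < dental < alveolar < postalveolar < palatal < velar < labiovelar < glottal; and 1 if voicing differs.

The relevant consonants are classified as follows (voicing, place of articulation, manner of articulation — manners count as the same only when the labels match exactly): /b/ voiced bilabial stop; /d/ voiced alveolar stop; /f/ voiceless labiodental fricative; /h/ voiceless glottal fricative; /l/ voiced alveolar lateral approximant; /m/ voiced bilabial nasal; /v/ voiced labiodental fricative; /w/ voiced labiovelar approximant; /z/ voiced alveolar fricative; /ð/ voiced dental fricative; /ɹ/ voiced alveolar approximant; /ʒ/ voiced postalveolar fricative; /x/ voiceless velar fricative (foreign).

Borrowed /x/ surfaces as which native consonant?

h

/h/ is closest: same manner (fricative), place distance 2 (velar→glottal), same voicing; total 2. Next closest is /ʒ/ at distance 3.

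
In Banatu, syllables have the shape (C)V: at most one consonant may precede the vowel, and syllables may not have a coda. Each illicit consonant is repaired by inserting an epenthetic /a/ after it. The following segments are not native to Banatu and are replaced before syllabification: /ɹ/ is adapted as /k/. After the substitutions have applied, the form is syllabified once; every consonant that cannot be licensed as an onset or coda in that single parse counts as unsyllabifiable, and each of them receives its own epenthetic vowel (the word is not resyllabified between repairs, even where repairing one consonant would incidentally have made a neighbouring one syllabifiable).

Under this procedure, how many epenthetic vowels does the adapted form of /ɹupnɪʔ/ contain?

After substitution the input is /kupnɪʔ/.
The unsyllabifiable consonants are /p/, /ʔ/; each receives one epenthetic vowel.

2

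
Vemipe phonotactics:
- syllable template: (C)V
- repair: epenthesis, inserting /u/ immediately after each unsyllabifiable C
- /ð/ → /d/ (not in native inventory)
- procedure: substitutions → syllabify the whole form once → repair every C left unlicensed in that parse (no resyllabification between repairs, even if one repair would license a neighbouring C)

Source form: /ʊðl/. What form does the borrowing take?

ʊdulu

Substitution: /ð/ → /d/, giving /ʊdl/.
Syllabifying with onset maximization leaves /d/, /l/ stranded (no codas are permitted; onsets are limited to one consonant).
Epenthesis after each stranded consonant: /d/ → /du/, /l/ → /lu/.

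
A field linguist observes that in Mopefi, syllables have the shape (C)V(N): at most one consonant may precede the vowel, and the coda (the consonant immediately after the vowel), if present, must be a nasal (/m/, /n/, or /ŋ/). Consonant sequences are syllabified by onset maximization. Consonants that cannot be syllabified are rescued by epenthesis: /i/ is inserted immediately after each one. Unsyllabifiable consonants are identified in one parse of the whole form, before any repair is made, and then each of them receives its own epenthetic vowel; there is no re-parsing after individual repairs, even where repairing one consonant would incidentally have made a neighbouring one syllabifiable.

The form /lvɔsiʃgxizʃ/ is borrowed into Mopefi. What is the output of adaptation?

Under (C)V(N), the unsyllabifiable consonants are /l/, /ʃ/, /g/, /z/, /ʃ/ (only a nasal (/m/, /n/, or /ŋ/) is licensed in coda position; onsets are limited to one consonant).
Inserting the epenthetic vowel yields /l/ → /li/, /ʃ/ → /ʃi/, /g/ → /gi/, /z/ → /zi/, /ʃ/ → /ʃi/.

livɔsiʃigixiziʃi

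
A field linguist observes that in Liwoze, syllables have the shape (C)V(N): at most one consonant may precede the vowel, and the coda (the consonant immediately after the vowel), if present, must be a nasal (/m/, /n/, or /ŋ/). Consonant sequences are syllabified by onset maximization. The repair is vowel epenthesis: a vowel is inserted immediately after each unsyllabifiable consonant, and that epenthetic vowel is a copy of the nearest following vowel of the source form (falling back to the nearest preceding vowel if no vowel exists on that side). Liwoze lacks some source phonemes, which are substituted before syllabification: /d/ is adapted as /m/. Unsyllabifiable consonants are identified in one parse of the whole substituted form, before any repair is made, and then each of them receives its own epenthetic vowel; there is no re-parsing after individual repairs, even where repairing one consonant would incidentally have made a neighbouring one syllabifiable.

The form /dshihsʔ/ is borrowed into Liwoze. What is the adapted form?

misihihisiʔi

Substitution: /d/ → /m/, giving /mshihsʔ/.
Syllabifying with onset maximization leaves /m/, /s/, /h/, /s/, /ʔ/ stranded (only a nasal (/m/, /n/, or /ŋ/) is licensed in coda position; onsets are limited to one consonant).
Each unlicensed consonant becomes the onset of a new syllable: /m/ → /mi/, /s/ → /si/, /h/ → /hi/, /s/ → /si/, /ʔ/ → /ʔi/.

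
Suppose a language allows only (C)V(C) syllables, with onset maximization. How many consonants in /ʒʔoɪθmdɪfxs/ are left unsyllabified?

Syllabifying with onset maximization leaves /ʒ/, /m/, /x/, /s/ stranded (at most one coda consonant is licensed; onsets are limited to one consonant).

4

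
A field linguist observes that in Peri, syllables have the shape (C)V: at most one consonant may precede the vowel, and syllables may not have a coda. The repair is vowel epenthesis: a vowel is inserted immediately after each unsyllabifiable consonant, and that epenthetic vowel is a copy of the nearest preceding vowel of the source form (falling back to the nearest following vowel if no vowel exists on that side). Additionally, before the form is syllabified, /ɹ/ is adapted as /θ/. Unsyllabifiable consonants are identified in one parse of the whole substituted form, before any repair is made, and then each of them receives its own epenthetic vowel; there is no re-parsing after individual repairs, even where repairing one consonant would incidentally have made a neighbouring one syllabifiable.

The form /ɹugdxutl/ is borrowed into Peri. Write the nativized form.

θuguduxutulu

Substitution: /ɹ/ → /θ/, giving /θugdxutl/.
Syllabifying with onset maximization leaves /g/, /d/, /t/, /l/ stranded (no codas are permitted; onsets are limited to one consonant).
Epenthesis after each stranded consonant: /g/ → /gu/, /d/ → /du/, /t/ → /tu/, /l/ → /lu/.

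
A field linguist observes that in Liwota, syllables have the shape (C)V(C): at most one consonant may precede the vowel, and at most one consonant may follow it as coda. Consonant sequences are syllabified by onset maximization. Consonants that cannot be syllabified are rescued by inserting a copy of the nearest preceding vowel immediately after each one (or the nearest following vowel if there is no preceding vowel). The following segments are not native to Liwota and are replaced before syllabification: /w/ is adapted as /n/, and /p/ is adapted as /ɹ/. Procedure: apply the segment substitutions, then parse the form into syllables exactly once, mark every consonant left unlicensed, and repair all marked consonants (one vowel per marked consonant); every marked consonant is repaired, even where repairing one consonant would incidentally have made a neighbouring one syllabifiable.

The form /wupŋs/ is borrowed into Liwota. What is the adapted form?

nuɹŋusu

Substitution: /w/ → /n/, /p/ → /ɹ/, giving /nuɹŋs/.
The consonants /ŋ/, /s/ cannot be parsed into a legal (C)V(C) syllable (at most one coda consonant is licensed; onsets are limited to one consonant).
Inserting the epenthetic vowel yields /ŋ/ → /ŋu/, /s/ → /su/.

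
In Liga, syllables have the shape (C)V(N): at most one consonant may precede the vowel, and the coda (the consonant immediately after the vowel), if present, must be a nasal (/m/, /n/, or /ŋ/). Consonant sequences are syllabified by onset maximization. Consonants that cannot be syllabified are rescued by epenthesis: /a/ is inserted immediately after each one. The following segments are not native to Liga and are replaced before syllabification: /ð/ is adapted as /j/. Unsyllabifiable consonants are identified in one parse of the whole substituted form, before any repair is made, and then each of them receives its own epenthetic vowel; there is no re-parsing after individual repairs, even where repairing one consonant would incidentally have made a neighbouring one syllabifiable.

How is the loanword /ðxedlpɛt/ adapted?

Substitution: /ð/ → /j/, giving /jxedlpɛt/.
Under (C)V(N), the unsyllabifiable consonants are /j/, /d/, /l/, /t/ (only a nasal (/m/, /n/, or /ŋ/) is licensed in coda position; onsets are limited to one consonant).
Epenthesis after each stranded consonant: /j/ → /ja/, /d/ → /da/, /l/ → /la/, /t/ → /ta/.

jaxedalapɛta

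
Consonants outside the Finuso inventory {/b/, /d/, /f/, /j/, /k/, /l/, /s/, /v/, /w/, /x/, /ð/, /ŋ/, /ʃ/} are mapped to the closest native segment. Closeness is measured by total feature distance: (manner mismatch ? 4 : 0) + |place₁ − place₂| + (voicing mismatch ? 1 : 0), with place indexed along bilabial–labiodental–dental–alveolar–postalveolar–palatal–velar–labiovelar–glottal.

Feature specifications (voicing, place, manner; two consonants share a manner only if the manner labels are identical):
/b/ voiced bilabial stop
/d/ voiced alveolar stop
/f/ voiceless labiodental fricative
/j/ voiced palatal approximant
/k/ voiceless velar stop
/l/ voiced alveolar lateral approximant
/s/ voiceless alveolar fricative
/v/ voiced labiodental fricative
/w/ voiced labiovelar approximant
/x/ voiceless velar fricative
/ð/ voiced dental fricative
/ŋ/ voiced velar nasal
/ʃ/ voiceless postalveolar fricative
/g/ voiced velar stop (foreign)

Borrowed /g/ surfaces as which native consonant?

k

/k/ is closest: same manner (stop), place distance 0 (velar→velar), voicing differs (+1); total 1. Next closest is /d/ at distance 3.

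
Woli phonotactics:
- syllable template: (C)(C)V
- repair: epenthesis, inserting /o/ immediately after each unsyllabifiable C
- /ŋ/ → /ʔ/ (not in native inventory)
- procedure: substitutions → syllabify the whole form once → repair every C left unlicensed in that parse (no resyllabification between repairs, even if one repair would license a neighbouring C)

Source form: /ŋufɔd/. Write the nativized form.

ʔufɔdo

Substitution: /ŋ/ → /ʔ/, giving /ʔufɔd/.
Under (C)(C)V, the unsyllabifiable consonants are /d/ (no codas are permitted; onsets may contain at most 2 consonants).
Epenthesis after each stranded consonant: /d/ → /do/.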